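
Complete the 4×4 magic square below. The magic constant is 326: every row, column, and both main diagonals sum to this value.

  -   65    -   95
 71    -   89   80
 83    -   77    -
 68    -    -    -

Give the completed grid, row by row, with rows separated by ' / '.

Row 2 needs 326; the known cells sum to 240, so (2,2) = 86.
Using column 1: 71 + 83 + 68 + ? → (1,1) = 326 − 222 = 104.
Main diagonal must total 326; the given cells sum to 267, so (4,4) = 59.
Using anti-diagonal: 95 + 89 + 68 + ? → (3,2) = 326 − 252 = 74.
The remaining cell in row 1 is (1,3) = 326 − 264 = 62.
Row 3: 83 + 74 + 77 + ? = 326, so (3,4) = 92.
Using column 2: 65 + 86 + 74 + ? → (4,2) = 326 − 225 = 101.
Column 3 needs 326; the known cells sum to 228, so (4,3) = 98.

104 65 62 95 / 71 86 89 80 / 83 74 77 92 / 68 101 98 59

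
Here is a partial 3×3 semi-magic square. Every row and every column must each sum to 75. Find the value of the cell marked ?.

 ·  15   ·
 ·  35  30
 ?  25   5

45

Row 2 must total 75; the given cells sum to 65, so (2,1) = 10.
Row 3: 25 + 5 + ? = 75, so (3,1) = 45.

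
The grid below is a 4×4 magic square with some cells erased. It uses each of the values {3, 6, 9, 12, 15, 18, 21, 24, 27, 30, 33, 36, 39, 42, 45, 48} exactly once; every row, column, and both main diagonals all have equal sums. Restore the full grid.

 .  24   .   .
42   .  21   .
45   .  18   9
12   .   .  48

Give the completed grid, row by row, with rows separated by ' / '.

3 24 36 39 / 42 33 21 6 / 45 30 18 9 / 12 15 27 48

The 16 entries sum to 408, so each line sums to 408/4 = 102.
Using row 3: 45 + 18 + 9 + ? → (3,2) = 102 − 72 = 30.
From column 1, 102 − (42 + 45 + 12) gives (1,1) = 3.
Using main diagonal: 3 + 18 + 48 + ? → (2,2) = 102 − 69 = 33.
Anti-diagonal must total 102; the given cells sum to 63, so (1,4) = 39.
The remaining cell in row 1 is (1,3) = 102 − 66 = 36.
The remaining cell in row 2 is (2,4) = 102 − 96 = 6.
The remaining cell in column 2 is (4,2) = 102 − 87 = 15.
The remaining cell in column 3 is (4,3) = 102 − 75 = 27.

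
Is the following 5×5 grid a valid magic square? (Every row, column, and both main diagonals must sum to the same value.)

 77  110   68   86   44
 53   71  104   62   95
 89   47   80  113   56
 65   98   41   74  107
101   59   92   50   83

Yes

Row 1: 77 + 110 + 68 + 86 + 44 = 385.
Row 2: 53 + 71 + 104 + 62 + 95 = 385.
Row 3: 89 + 47 + 80 + 113 + 56 = 385.
Row 4: 65 + 98 + 41 + 74 + 107 = 385.
Row 5: 101 + 59 + 92 + 50 + 83 = 385.
Column 1: 77 + 53 + 89 + 65 + 101 = 385.
Column 2: 110 + 71 + 47 + 98 + 59 = 385.
Column 3: 68 + 104 + 80 + 41 + 92 = 385.
Column 4: 86 + 62 + 113 + 74 + 50 = 385.
Column 5: 44 + 95 + 56 + 107 + 83 = 385.
Main diagonal: 77 + 71 + 80 + 74 + 83 = 385.
Anti-diagonal: 44 + 62 + 80 + 98 + 101 = 385.
All lines sum to 385.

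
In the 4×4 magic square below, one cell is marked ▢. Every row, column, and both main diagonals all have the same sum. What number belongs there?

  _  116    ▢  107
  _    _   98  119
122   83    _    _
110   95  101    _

Anti-diagonal is complete and sums to 398; that is the magic constant.
The remaining cell in row 4 is (4,4) = 398 − 306 = 92.
Column 2 needs 398; the known cells sum to 294, so (2,2) = 104.
From column 4, 398 − (107 + 119 + 92) gives (3,4) = 80.
Row 2 needs 398; the known cells sum to 321, so (2,1) = 77.
The remaining cell in row 3 is (3,3) = 398 − 285 = 113.
Column 1 needs 398; the known cells sum to 309, so (1,1) = 89.
Column 3 must total 398; the given cells sum to 312, so (1,3) = 86.

86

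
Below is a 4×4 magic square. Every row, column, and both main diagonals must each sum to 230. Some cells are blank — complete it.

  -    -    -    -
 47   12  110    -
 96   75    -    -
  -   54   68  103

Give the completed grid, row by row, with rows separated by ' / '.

82 89 19 40 / 47 12 110 61 / 96 75 33 26 / 5 54 68 103

Row 2: 47 + 12 + 110 + ? = 230, so (2,4) = 61.
The remaining cell in row 4 is (4,1) = 230 − 225 = 5.
Column 1 must total 230; the given cells sum to 148, so (1,1) = 82.
Column 2: 12 + 75 + 54 + ? = 230, so (1,2) = 89.
Main diagonal must total 230; the given cells sum to 197, so (3,3) = 33.
From anti-diagonal, 230 − (110 + 75 + 5) gives (1,4) = 40.
Row 1 needs 230; the known cells sum to 211, so (1,3) = 19.
Row 3: 96 + 75 + 33 + ? = 230, so (3,4) = 26.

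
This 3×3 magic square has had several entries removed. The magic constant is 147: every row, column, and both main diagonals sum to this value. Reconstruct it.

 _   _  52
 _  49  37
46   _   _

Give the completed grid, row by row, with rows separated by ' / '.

From row 2, 147 − (49 + 37) gives (2,1) = 61.
Column 1 needs 147; the known cells sum to 107, so (1,1) = 40.
Column 3 must total 147; the given cells sum to 89, so (3,3) = 58.
Row 1 needs 147; the known cells sum to 92, so (1,2) = 55.
Row 3 must total 147; the given cells sum to 104, so (3,2) = 43.

40 55 52 / 61 49 37 / 46 43 58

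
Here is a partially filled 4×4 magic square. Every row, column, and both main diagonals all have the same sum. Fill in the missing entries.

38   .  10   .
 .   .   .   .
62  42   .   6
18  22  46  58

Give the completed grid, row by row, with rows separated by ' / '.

Row 4 is already complete: 18 + 22 + 46 + 58 = 144, so that is the magic constant.
Row 3: 62 + 42 + 6 + ? = 144, so (3,3) = 34.
The remaining cell in column 1 is (2,1) = 144 − 118 = 26.
Column 3 needs 144; the known cells sum to 90, so (2,3) = 54.
From main diagonal, 144 − (38 + 34 + 58) gives (2,2) = 14.
Anti-diagonal: 54 + 42 + 18 + ? = 144, so (1,4) = 30.
Row 1 must total 144; the given cells sum to 78, so (1,2) = 66.
Row 2 must total 144; the given cells sum to 94, so (2,4) = 50.

38 66 10 30 / 26 14 54 50 / 62 42 34 6 / 18 22 46 58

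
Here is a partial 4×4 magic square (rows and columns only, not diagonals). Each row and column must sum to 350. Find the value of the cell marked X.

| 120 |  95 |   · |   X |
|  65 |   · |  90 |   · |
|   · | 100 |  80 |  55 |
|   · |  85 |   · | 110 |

60

Row 3 needs 350; the known cells sum to 235, so (3,1) = 115.
Column 1 must total 350; the given cells sum to 300, so (4,1) = 50.
From column 2, 350 − (95 + 100 + 85) gives (2,2) = 70.
From row 2, 350 − (65 + 70 + 90) gives (2,4) = 125.
Using row 4: 50 + 85 + 110 + ? → (4,3) = 350 − 245 = 105.
Column 3 must total 350; the given cells sum to 275, so (1,3) = 75.
The remaining cell in column 4 is (1,4) = 350 − 290 = 60.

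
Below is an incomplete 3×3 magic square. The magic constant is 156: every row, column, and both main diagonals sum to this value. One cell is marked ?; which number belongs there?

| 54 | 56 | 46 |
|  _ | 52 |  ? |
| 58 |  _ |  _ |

60

The remaining cell in column 1 is (2,1) = 156 − 112 = 44.
Column 2 needs 156; the known cells sum to 108, so (3,2) = 48.
Main diagonal needs 156; the known cells sum to 106, so (3,3) = 50.
The remaining cell in row 2 is (2,3) = 156 − 96 = 60.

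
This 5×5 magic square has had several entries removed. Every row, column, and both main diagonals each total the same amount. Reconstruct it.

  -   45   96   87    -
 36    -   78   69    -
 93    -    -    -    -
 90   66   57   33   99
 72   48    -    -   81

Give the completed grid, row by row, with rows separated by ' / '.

Row 4 is already complete: 90 + 66 + 57 + 33 + 99 = 345, so that is the magic constant.
Column 1: 36 + 93 + 90 + 72 + ? = 345, so (1,1) = 54.
The remaining cell in row 1 is (1,5) = 345 − 282 = 63.
Anti-diagonal: 63 + 69 + 66 + 72 + ? = 345, so (3,3) = 75.
Column 3 needs 345; the known cells sum to 306, so (5,3) = 39.
From main diagonal, 345 − (54 + 75 + 33 + 81) gives (2,2) = 102.
Row 2: 36 + 102 + 78 + 69 + ? = 345, so (2,5) = 60.
Row 5 must total 345; the given cells sum to 240, so (5,4) = 105.
Column 2 must total 345; the given cells sum to 261, so (3,2) = 84.
The remaining cell in column 4 is (3,4) = 345 − 294 = 51.
Column 5 must total 345; the given cells sum to 303, so (3,5) = 42.

54 45 96 87 63 / 36 102 78 69 60 / 93 84 75 51 42 / 90 66 57 33 99 / 72 48 39 105 81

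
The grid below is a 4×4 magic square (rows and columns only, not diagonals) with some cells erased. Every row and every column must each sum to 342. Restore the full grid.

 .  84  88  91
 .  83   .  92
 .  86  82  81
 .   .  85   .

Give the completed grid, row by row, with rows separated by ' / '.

79 84 88 91 / 80 83 87 92 / 93 86 82 81 / 90 89 85 78

From row 1, 342 − (84 + 88 + 91) gives (1,1) = 79.
The remaining cell in row 3 is (3,1) = 342 − 249 = 93.
From column 2, 342 − (84 + 83 + 86) gives (4,2) = 89.
Column 3 must total 342; the given cells sum to 255, so (2,3) = 87.
Column 4 needs 342; the known cells sum to 264, so (4,4) = 78.
Using row 2: 83 + 87 + 92 + ? → (2,1) = 342 − 262 = 80.
The remaining cell in row 4 is (4,1) = 342 − 252 = 90.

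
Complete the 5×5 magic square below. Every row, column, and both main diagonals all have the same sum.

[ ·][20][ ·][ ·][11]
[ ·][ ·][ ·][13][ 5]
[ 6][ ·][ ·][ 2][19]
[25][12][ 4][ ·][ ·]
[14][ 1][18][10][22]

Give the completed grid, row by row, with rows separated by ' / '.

3 20 7 24 11 / 17 9 21 13 5 / 6 23 15 2 19 / 25 12 4 16 8 / 14 1 18 10 22

Row 5 is already complete: 14 + 1 + 18 + 10 + 22 = 65, so that is the magic constant.
Using column 5: 11 + 5 + 19 + 22 + ? → (4,5) = 65 − 57 = 8.
Anti-diagonal needs 65; the known cells sum to 50, so (3,3) = 15.
Row 3 needs 65; the known cells sum to 42, so (3,2) = 23.
Row 4: 25 + 12 + 4 + 8 + ? = 65, so (4,4) = 16.
Column 2 needs 65; the known cells sum to 56, so (2,2) = 9.
From column 4, 65 − (13 + 2 + 16 + 10) gives (1,4) = 24.
Using main diagonal: 9 + 15 + 16 + 22 + ? → (1,1) = 65 − 62 = 3.
Row 1: 3 + 20 + 24 + 11 + ? = 65, so (1,3) = 7.
Using column 1: 3 + 6 + 25 + 14 + ? → (2,1) = 65 − 48 = 17.
Column 3 needs 65; the known cells sum to 44, so (2,3) = 21.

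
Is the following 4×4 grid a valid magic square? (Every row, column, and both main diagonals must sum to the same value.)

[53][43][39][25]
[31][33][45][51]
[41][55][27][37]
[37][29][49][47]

Row 1: 53 + 43 + 39 + 25 = 160.
Row 2: 31 + 33 + 45 + 51 = 160.
Row 3: 41 + 55 + 27 + 37 = 160.
Row 4: 37 + 29 + 49 + 47 = 162.
Column 1: 53 + 31 + 41 + 37 = 162.
Column 2: 43 + 33 + 55 + 29 = 160.
Column 3: 39 + 45 + 27 + 49 = 160.
Column 4: 25 + 51 + 37 + 47 = 160.
Main diagonal: 53 + 33 + 27 + 47 = 160.
Anti-diagonal: 25 + 45 + 55 + 37 = 162.

No — column 1 sums to 162 but main diagonal sums to 160.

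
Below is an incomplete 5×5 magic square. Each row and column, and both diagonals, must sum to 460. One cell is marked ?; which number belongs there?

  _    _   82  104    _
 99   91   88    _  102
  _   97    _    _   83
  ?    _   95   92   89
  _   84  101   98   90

The remaining cell in row 2 is (2,4) = 460 − 380 = 80.
Row 5 needs 460; the known cells sum to 373, so (5,1) = 87.
The remaining cell in column 3 is (3,3) = 460 − 366 = 94.
From column 4, 460 − (104 + 80 + 92 + 98) gives (3,4) = 86.
The remaining cell in column 5 is (1,5) = 460 − 364 = 96.
From main diagonal, 460 − (91 + 94 + 92 + 90) gives (1,1) = 93.
Anti-diagonal: 96 + 80 + 94 + 87 + ? = 460, so (4,2) = 103.
Row 1: 93 + 82 + 104 + 96 + ? = 460, so (1,2) = 85.
The remaining cell in row 3 is (3,1) = 460 − 360 = 100.
From row 4, 460 − (103 + 95 + 92 + 89) gives (4,1) = 81.

81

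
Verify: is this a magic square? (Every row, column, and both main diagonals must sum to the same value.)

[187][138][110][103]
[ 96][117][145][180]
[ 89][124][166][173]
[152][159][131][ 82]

No — row 3 sums to 552 but row 4 sums to 524.

Row 1: 187 + 138 + 110 + 103 = 538.
Row 2: 96 + 117 + 145 + 180 = 538.
Row 3: 89 + 124 + 166 + 173 = 552.
Row 4: 152 + 159 + 131 + 82 = 524.
Column 1: 187 + 96 + 89 + 152 = 524.
Column 2: 138 + 117 + 124 + 159 = 538.
Column 3: 110 + 145 + 166 + 131 = 552.
Column 4: 103 + 180 + 173 + 82 = 538.
Main diagonal: 187 + 117 + 166 + 82 = 552.
Anti-diagonal: 103 + 145 + 124 + 152 = 524.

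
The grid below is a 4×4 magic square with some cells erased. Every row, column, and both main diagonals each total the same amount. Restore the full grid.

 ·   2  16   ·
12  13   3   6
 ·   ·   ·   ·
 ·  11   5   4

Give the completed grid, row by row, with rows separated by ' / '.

7 2 16 9 / 12 13 3 6 / 1 8 10 15 / 14 11 5 4

Row 2 is already complete: 12 + 13 + 3 + 6 = 34, so that is the magic constant.
Row 4 needs 34; the known cells sum to 20, so (4,1) = 14.
From column 2, 34 − (2 + 13 + 11) gives (3,2) = 8.
The remaining cell in column 3 is (3,3) = 34 − 24 = 10.
Main diagonal needs 34; the known cells sum to 27, so (1,1) = 7.
From anti-diagonal, 34 − (3 + 8 + 14) gives (1,4) = 9.
Using column 1: 7 + 12 + 14 + ? → (3,1) = 34 − 33 = 1.
From column 4, 34 − (9 + 6 + 4) gives (3,4) = 15.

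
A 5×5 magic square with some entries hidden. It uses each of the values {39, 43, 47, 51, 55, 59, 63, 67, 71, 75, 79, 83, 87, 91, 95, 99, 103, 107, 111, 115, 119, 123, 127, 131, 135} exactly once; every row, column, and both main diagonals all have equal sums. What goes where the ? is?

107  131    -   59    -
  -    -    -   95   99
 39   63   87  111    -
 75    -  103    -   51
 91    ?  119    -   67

The 25 entries sum to 2175, so each line sums to 2175/5 = 435.
Row 3: 39 + 63 + 87 + 111 + ? = 435, so (3,5) = 135.
The remaining cell in column 1 is (2,1) = 435 − 312 = 123.
Column 5: 99 + 135 + 51 + 67 + ? = 435, so (1,5) = 83.
Anti-diagonal must total 435; the given cells sum to 356, so (4,2) = 79.
The remaining cell in row 1 is (1,3) = 435 − 380 = 55.
The remaining cell in row 4 is (4,4) = 435 − 308 = 127.
Column 3 must total 435; the given cells sum to 364, so (2,3) = 71.
Column 4 must total 435; the given cells sum to 392, so (5,4) = 43.
Using main diagonal: 107 + 87 + 127 + 67 + ? → (2,2) = 435 − 388 = 47.
Row 5 must total 435; the given cells sum to 320, so (5,2) = 115.

115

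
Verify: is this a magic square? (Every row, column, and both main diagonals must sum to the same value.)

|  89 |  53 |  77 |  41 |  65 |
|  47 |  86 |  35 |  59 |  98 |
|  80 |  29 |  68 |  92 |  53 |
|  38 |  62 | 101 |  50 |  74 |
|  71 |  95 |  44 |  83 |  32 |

Row 1: 89 + 53 + 77 + 41 + 65 = 325.
Row 2: 47 + 86 + 35 + 59 + 98 = 325.
Row 3: 80 + 29 + 68 + 92 + 53 = 322.
Row 4: 38 + 62 + 101 + 50 + 74 = 325.
Row 5: 71 + 95 + 44 + 83 + 32 = 325.
Column 1: 89 + 47 + 80 + 38 + 71 = 325.
Column 2: 53 + 86 + 29 + 62 + 95 = 325.
Column 3: 77 + 35 + 68 + 101 + 44 = 325.
Column 4: 41 + 59 + 92 + 50 + 83 = 325.
Column 5: 65 + 98 + 53 + 74 + 32 = 322.
Main diagonal: 89 + 86 + 68 + 50 + 32 = 325.
Anti-diagonal: 65 + 59 + 68 + 62 + 71 = 325.

No — row 3 sums to 322 but column 1 sums to 325.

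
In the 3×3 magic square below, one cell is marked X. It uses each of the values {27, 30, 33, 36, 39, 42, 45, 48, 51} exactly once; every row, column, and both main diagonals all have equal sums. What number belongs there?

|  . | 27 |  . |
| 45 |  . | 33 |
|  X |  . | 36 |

30

The 9 entries sum to 351, so each line sums to 351/3 = 117.
The remaining cell in row 2 is (2,2) = 117 − 78 = 39.
The remaining cell in column 2 is (3,2) = 117 − 66 = 51.
Column 3 needs 117; the known cells sum to 69, so (1,3) = 48.
Main diagonal: 39 + 36 + ? = 117, so (1,1) = 42.
From anti-diagonal, 117 − (48 + 39) gives (3,1) = 30.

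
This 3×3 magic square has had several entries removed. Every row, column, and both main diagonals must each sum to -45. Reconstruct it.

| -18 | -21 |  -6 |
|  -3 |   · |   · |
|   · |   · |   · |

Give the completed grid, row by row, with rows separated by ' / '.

Using column 1: -18 + (-3) + ? → (3,1) = -45 − (-21) = -24.
From anti-diagonal, -45 − (-6 + (-24)) gives (2,2) = -15.
Using row 2: -3 + (-15) + ? → (2,3) = -45 − (-18) = -27.
Column 2 must total -45; the given cells sum to -36, so (3,2) = -9.
From column 3, -45 − (-6 + (-27)) gives (3,3) = -12.

-18 -21 -6 / -3 -15 -27 / -24 -9 -12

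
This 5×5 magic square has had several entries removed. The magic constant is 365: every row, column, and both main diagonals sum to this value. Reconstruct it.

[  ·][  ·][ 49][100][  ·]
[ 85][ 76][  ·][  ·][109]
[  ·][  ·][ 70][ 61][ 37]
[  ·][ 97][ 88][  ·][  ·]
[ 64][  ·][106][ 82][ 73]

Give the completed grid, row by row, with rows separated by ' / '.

Row 5 must total 365; the given cells sum to 325, so (5,2) = 40.
Column 3 needs 365; the known cells sum to 313, so (2,3) = 52.
Using row 2: 85 + 76 + 52 + 109 + ? → (2,4) = 365 − 322 = 43.
From column 4, 365 − (100 + 43 + 61 + 82) gives (4,4) = 79.
Main diagonal: 76 + 70 + 79 + 73 + ? = 365, so (1,1) = 67.
Using anti-diagonal: 43 + 70 + 97 + 64 + ? → (1,5) = 365 − 274 = 91.
The remaining cell in row 1 is (1,2) = 365 − 307 = 58.
Column 2: 58 + 76 + 97 + 40 + ? = 365, so (3,2) = 94.
Column 5: 91 + 109 + 37 + 73 + ? = 365, so (4,5) = 55.
Row 3 must total 365; the given cells sum to 262, so (3,1) = 103.
Using row 4: 97 + 88 + 79 + 55 + ? → (4,1) = 365 − 319 = 46.

67 58 49 100 91 / 85 76 52 43 109 / 103 94 70 61 37 / 46 97 88 79 55 / 64 40 106 82 73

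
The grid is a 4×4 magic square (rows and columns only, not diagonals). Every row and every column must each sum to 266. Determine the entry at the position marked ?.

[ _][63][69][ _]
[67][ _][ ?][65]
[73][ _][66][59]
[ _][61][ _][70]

Row 3 needs 266; the known cells sum to 198, so (3,2) = 68.
From column 2, 266 − (63 + 68 + 61) gives (2,2) = 74.
The remaining cell in column 4 is (1,4) = 266 − 194 = 72.
Using row 1: 63 + 69 + 72 + ? → (1,1) = 266 − 204 = 62.
Row 2 must total 266; the given cells sum to 206, so (2,3) = 60.

60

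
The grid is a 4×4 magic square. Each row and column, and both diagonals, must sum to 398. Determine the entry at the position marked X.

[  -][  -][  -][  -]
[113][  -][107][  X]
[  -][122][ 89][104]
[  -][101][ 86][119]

Row 3: 122 + 89 + 104 + ? = 398, so (3,1) = 83.
Row 4: 101 + 86 + 119 + ? = 398, so (4,1) = 92.
Column 1 needs 398; the known cells sum to 288, so (1,1) = 110.
The remaining cell in column 3 is (1,3) = 398 − 282 = 116.
From main diagonal, 398 − (110 + 89 + 119) gives (2,2) = 80.
From anti-diagonal, 398 − (107 + 122 + 92) gives (1,4) = 77.
From row 1, 398 − (110 + 116 + 77) gives (1,2) = 95.
Using row 2: 113 + 80 + 107 + ? → (2,4) = 398 − 300 = 98.

98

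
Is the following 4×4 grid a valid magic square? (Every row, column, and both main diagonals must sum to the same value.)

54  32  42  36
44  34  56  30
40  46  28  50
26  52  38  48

Row 1: 54 + 32 + 42 + 36 = 164.
Row 2: 44 + 34 + 56 + 30 = 164.
Row 3: 40 + 46 + 28 + 50 = 164.
Row 4: 26 + 52 + 38 + 48 = 164.
Column 1: 54 + 44 + 40 + 26 = 164.
Column 2: 32 + 34 + 46 + 52 = 164.
Column 3: 42 + 56 + 28 + 38 = 164.
Column 4: 36 + 30 + 50 + 48 = 164.
Main diagonal: 54 + 34 + 28 + 48 = 164.
Anti-diagonal: 36 + 56 + 46 + 26 = 164.
All lines sum to 164.

Yes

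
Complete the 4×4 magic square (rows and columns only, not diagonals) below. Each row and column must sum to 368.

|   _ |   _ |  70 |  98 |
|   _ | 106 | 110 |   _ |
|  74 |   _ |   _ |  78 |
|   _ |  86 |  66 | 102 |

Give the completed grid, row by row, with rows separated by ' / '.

Row 4: 86 + 66 + 102 + ? = 368, so (4,1) = 114.
Using column 3: 70 + 110 + 66 + ? → (3,3) = 368 − 246 = 122.
From column 4, 368 − (98 + 78 + 102) gives (2,4) = 90.
Using row 2: 106 + 110 + 90 + ? → (2,1) = 368 − 306 = 62.
Row 3 needs 368; the known cells sum to 274, so (3,2) = 94.
Column 1: 62 + 74 + 114 + ? = 368, so (1,1) = 118.
Column 2 must total 368; the given cells sum to 286, so (1,2) = 82.

118 82 70 98 / 62 106 110 90 / 74 94 122 78 / 114 86 66 102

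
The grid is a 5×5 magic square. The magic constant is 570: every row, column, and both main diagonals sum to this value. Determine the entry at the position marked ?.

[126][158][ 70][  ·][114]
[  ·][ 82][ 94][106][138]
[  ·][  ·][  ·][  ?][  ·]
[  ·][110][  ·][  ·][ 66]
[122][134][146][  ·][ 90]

130

Row 1 must total 570; the given cells sum to 468, so (1,4) = 102.
Row 2 must total 570; the given cells sum to 420, so (2,1) = 150.
Row 5 must total 570; the given cells sum to 492, so (5,4) = 78.
Column 2 needs 570; the known cells sum to 484, so (3,2) = 86.
Column 5 needs 570; the known cells sum to 408, so (3,5) = 162.
Anti-diagonal must total 570; the given cells sum to 452, so (3,3) = 118.
Using column 3: 70 + 94 + 118 + 146 + ? → (4,3) = 570 − 428 = 142.
Main diagonal needs 570; the known cells sum to 416, so (4,4) = 154.
Using row 4: 110 + 142 + 154 + 66 + ? → (4,1) = 570 − 472 = 98.
Column 1 must total 570; the given cells sum to 496, so (3,1) = 74.
The remaining cell in column 4 is (3,4) = 570 − 440 = 130.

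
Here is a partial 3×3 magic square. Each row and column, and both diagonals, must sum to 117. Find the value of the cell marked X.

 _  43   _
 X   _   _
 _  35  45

47

The remaining cell in row 3 is (3,1) = 117 − 80 = 37.
Column 2 needs 117; the known cells sum to 78, so (2,2) = 39.
Using main diagonal: 39 + 45 + ? → (1,1) = 117 − 84 = 33.
From anti-diagonal, 117 − (39 + 37) gives (1,3) = 41.
From column 1, 117 − (33 + 37) gives (2,1) = 47.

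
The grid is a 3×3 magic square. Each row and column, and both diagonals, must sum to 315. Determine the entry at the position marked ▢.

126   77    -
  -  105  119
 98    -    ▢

84

Using row 1: 126 + 77 + ? → (1,3) = 315 − 203 = 112.
From row 2, 315 − (105 + 119) gives (2,1) = 91.
Using column 2: 77 + 105 + ? → (3,2) = 315 − 182 = 133.
Column 3 needs 315; the known cells sum to 231, so (3,3) = 84.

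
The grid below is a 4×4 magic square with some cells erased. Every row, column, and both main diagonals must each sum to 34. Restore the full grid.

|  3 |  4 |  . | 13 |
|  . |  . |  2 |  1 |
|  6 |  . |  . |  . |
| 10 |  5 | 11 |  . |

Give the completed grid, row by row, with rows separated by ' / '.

3 4 14 13 / 15 16 2 1 / 6 9 7 12 / 10 5 11 8

From row 1, 34 − (3 + 4 + 13) gives (1,3) = 14.
Using row 4: 10 + 5 + 11 + ? → (4,4) = 34 − 26 = 8.
Column 1 must total 34; the given cells sum to 19, so (2,1) = 15.
Column 3: 14 + 2 + 11 + ? = 34, so (3,3) = 7.
Using column 4: 13 + 1 + 8 + ? → (3,4) = 34 − 22 = 12.
Main diagonal must total 34; the given cells sum to 18, so (2,2) = 16.
From anti-diagonal, 34 − (13 + 2 + 10) gives (3,2) = 9.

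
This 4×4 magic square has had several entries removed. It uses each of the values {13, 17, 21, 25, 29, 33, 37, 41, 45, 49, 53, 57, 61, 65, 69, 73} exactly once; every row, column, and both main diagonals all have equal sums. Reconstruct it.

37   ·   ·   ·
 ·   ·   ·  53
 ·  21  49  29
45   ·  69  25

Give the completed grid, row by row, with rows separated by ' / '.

The 16 entries sum to 688, so each line sums to 688/4 = 172.
Row 3 must total 172; the given cells sum to 99, so (3,1) = 73.
Using row 4: 45 + 69 + 25 + ? → (4,2) = 172 − 139 = 33.
From column 1, 172 − (37 + 73 + 45) gives (2,1) = 17.
Using column 4: 53 + 29 + 25 + ? → (1,4) = 172 − 107 = 65.
Main diagonal: 37 + 49 + 25 + ? = 172, so (2,2) = 61.
Using anti-diagonal: 65 + 21 + 45 + ? → (2,3) = 172 − 131 = 41.
Column 2: 61 + 21 + 33 + ? = 172, so (1,2) = 57.
Column 3 needs 172; the known cells sum to 159, so (1,3) = 13.

37 57 13 65 / 17 61 41 53 / 73 21 49 29 / 45 33 69 25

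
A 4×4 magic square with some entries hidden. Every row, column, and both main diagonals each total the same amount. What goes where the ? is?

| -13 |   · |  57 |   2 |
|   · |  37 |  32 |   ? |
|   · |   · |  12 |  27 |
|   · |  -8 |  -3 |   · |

Column 3 is complete and sums to 98; that is the magic constant.
Row 1 must total 98; the given cells sum to 46, so (1,2) = 52.
From column 2, 98 − (52 + 37 + (-8)) gives (3,2) = 17.
Main diagonal must total 98; the given cells sum to 36, so (4,4) = 62.
Anti-diagonal: 2 + 32 + 17 + ? = 98, so (4,1) = 47.
From row 3, 98 − (17 + 12 + 27) gives (3,1) = 42.
Column 1 needs 98; the known cells sum to 76, so (2,1) = 22.
Using column 4: 2 + 27 + 62 + ? → (2,4) = 98 − 91 = 7.

7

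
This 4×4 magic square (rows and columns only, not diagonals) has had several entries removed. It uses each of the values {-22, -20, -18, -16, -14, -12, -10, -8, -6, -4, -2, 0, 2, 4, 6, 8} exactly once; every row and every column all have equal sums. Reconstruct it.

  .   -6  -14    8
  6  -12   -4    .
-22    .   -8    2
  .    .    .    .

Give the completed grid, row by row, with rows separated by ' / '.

The 16 entries sum to -112, so each line sums to -112/4 = -28.
The remaining cell in row 1 is (1,1) = -28 − (-12) = -16.
Using row 2: 6 + (-12) + (-4) + ? → (2,4) = -28 − (-10) = -18.
Row 3 must total -28; the given cells sum to -28, so (3,2) = 0.
Column 1: -16 + 6 + (-22) + ? = -28, so (4,1) = 4.
The remaining cell in column 2 is (4,2) = -28 − (-18) = -10.
Column 3: -14 + (-4) + (-8) + ? = -28, so (4,3) = -2.
Column 4 must total -28; the given cells sum to -8, so (4,4) = -20.

-16 -6 -14 8 / 6 -12 -4 -18 / -22 0 -8 2 / 4 -10 -2 -20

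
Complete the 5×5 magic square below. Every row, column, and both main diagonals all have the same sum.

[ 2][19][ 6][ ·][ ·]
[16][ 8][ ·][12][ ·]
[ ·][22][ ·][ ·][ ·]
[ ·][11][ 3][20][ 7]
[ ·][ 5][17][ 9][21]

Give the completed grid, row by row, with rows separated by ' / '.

2 19 6 23 15 / 16 8 25 12 4 / 10 22 14 1 18 / 24 11 3 20 7 / 13 5 17 9 21

Column 2 is already complete: 19 + 8 + 22 + 11 + 5 = 65, so that is the magic constant.
Using row 4: 11 + 3 + 20 + 7 + ? → (4,1) = 65 − 41 = 24.
The remaining cell in row 5 is (5,1) = 65 − 52 = 13.
The remaining cell in column 1 is (3,1) = 65 − 55 = 10.
Main diagonal needs 65; the known cells sum to 51, so (3,3) = 14.
Anti-diagonal must total 65; the given cells sum to 50, so (1,5) = 15.
Row 1 must total 65; the given cells sum to 42, so (1,4) = 23.
Using column 3: 6 + 14 + 3 + 17 + ? → (2,3) = 65 − 40 = 25.
Using column 4: 23 + 12 + 20 + 9 + ? → (3,4) = 65 − 64 = 1.
Row 2 must total 65; the given cells sum to 61, so (2,5) = 4.
Row 3 must total 65; the given cells sum to 47, so (3,5) = 18.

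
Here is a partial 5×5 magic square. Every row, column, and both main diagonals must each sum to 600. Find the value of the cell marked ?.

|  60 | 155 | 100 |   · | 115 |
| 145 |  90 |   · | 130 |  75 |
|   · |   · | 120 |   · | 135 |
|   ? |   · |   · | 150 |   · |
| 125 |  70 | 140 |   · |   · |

The remaining cell in row 1 is (1,4) = 600 − 430 = 170.
The remaining cell in row 2 is (2,3) = 600 − 440 = 160.
From column 3, 600 − (100 + 160 + 120 + 140) gives (4,3) = 80.
Main diagonal needs 600; the known cells sum to 420, so (5,5) = 180.
From anti-diagonal, 600 − (115 + 130 + 120 + 125) gives (4,2) = 110.
Row 5 needs 600; the known cells sum to 515, so (5,4) = 85.
Using column 2: 155 + 90 + 110 + 70 + ? → (3,2) = 600 − 425 = 175.
Column 4 must total 600; the given cells sum to 535, so (3,4) = 65.
Column 5 must total 600; the given cells sum to 505, so (4,5) = 95.
Row 3 needs 600; the known cells sum to 495, so (3,1) = 105.
Row 4: 110 + 80 + 150 + 95 + ? = 600, so (4,1) = 165.

165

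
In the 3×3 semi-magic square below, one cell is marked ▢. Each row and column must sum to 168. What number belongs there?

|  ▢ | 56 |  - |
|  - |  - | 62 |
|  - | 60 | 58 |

64

Row 3 needs 168; the known cells sum to 118, so (3,1) = 50.
From column 2, 168 − (56 + 60) gives (2,2) = 52.
Using column 3: 62 + 58 + ? → (1,3) = 168 − 120 = 48.
Row 1 must total 168; the given cells sum to 104, so (1,1) = 64.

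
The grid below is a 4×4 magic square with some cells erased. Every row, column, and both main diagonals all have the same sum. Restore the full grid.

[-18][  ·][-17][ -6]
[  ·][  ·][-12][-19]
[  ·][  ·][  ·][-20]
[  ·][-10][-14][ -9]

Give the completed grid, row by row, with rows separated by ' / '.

-18 -13 -17 -6 / -7 -16 -12 -19 / -8 -15 -11 -20 / -21 -10 -14 -9

Column 4 is already complete: -6 + -19 + -20 + -9 = -54, so that is the magic constant.
Row 1: -18 + (-17) + (-6) + ? = -54, so (1,2) = -13.
Row 4: -10 + (-14) + (-9) + ? = -54, so (4,1) = -21.
The remaining cell in column 3 is (3,3) = -54 − (-43) = -11.
Using main diagonal: -18 + (-11) + (-9) + ? → (2,2) = -54 − (-38) = -16.
From anti-diagonal, -54 − (-6 + (-12) + (-21)) gives (3,2) = -15.
The remaining cell in row 2 is (2,1) = -54 − (-47) = -7.
From row 3, -54 − (-15 + (-11) + (-20)) gives (3,1) = -8.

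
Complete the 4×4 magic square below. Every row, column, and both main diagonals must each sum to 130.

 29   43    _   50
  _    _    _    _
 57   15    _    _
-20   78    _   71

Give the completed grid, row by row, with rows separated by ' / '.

Row 1: 29 + 43 + 50 + ? = 130, so (1,3) = 8.
Using row 4: -20 + 78 + 71 + ? → (4,3) = 130 − 129 = 1.
From column 1, 130 − (29 + 57 + (-20)) gives (2,1) = 64.
Column 2 must total 130; the given cells sum to 136, so (2,2) = -6.
Using main diagonal: 29 + (-6) + 71 + ? → (3,3) = 130 − 94 = 36.
From anti-diagonal, 130 − (50 + 15 + (-20)) gives (2,3) = 85.
Using row 2: 64 + (-6) + 85 + ? → (2,4) = 130 − 143 = -13.
Using row 3: 57 + 15 + 36 + ? → (3,4) = 130 − 108 = 22.

29 43 8 50 / 64 -6 85 -13 / 57 15 36 22 / -20 78 1 71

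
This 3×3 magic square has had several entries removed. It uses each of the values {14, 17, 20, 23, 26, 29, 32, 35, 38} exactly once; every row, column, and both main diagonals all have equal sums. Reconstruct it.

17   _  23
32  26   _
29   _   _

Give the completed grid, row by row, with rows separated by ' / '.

The 9 entries sum to 234, so each line sums to 234/3 = 78.
The remaining cell in row 1 is (1,2) = 78 − 40 = 38.
From row 2, 78 − (32 + 26) gives (2,3) = 20.
From column 2, 78 − (38 + 26) gives (3,2) = 14.
Column 3 must total 78; the given cells sum to 43, so (3,3) = 35.

17 38 23 / 32 26 20 / 29 14 35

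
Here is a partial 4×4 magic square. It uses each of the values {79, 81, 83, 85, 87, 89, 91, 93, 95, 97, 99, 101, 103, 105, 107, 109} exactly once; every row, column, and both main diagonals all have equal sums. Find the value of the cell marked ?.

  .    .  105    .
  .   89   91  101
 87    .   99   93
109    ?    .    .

The 16 entries sum to 1504, so each line sums to 1504/4 = 376.
Row 2: 89 + 91 + 101 + ? = 376, so (2,1) = 95.
Using row 3: 87 + 99 + 93 + ? → (3,2) = 376 − 279 = 97.
From column 1, 376 − (95 + 87 + 109) gives (1,1) = 85.
Using column 3: 105 + 91 + 99 + ? → (4,3) = 376 − 295 = 81.
From main diagonal, 376 − (85 + 89 + 99) gives (4,4) = 103.
Anti-diagonal: 91 + 97 + 109 + ? = 376, so (1,4) = 79.
The remaining cell in row 1 is (1,2) = 376 − 269 = 107.
Using row 4: 109 + 81 + 103 + ? → (4,2) = 376 − 293 = 83.

83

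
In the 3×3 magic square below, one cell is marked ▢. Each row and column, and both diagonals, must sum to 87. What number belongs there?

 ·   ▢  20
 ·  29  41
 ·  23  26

The remaining cell in row 2 is (2,1) = 87 − 70 = 17.
Using row 3: 23 + 26 + ? → (3,1) = 87 − 49 = 38.
Column 1 must total 87; the given cells sum to 55, so (1,1) = 32.
Column 2: 29 + 23 + ? = 87, so (1,2) = 35.

35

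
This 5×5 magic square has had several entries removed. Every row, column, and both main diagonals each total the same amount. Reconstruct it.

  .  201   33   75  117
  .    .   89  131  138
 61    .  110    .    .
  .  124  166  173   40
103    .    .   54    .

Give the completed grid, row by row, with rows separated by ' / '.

159 201 33 75 117 / 180 47 89 131 138 / 61 68 110 152 194 / 82 124 166 173 40 / 103 145 187 54 96

Anti-diagonal is already complete: 117 + 131 + 110 + 124 + 103 = 585, so that is the magic constant.
Using row 1: 201 + 33 + 75 + 117 + ? → (1,1) = 585 − 426 = 159.
Row 4 needs 585; the known cells sum to 503, so (4,1) = 82.
Column 1 needs 585; the known cells sum to 405, so (2,1) = 180.
Using column 3: 33 + 89 + 110 + 166 + ? → (5,3) = 585 − 398 = 187.
Column 4: 75 + 131 + 173 + 54 + ? = 585, so (3,4) = 152.
The remaining cell in row 2 is (2,2) = 585 − 538 = 47.
Main diagonal must total 585; the given cells sum to 489, so (5,5) = 96.
From row 5, 585 − (103 + 187 + 54 + 96) gives (5,2) = 145.
The remaining cell in column 2 is (3,2) = 585 − 517 = 68.
From column 5, 585 − (117 + 138 + 40 + 96) gives (3,5) = 194.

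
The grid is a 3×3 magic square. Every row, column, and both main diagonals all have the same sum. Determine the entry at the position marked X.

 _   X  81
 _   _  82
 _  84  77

76

Column 3 is complete and sums to 240; that is the magic constant.
The remaining cell in row 3 is (3,1) = 240 − 161 = 79.
The remaining cell in anti-diagonal is (2,2) = 240 − 160 = 80.
From row 2, 240 − (80 + 82) gives (2,1) = 78.
Column 1 must total 240; the given cells sum to 157, so (1,1) = 83.
Column 2: 80 + 84 + ? = 240, so (1,2) = 76.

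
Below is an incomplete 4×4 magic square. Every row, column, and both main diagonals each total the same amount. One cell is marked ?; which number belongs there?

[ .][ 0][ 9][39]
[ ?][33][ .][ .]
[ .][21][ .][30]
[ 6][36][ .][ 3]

15

Column 2 is complete and sums to 90; that is the magic constant.
The remaining cell in row 1 is (1,1) = 90 − 48 = 42.
Row 4 must total 90; the given cells sum to 45, so (4,3) = 45.
From column 4, 90 − (39 + 30 + 3) gives (2,4) = 18.
From main diagonal, 90 − (42 + 33 + 3) gives (3,3) = 12.
Anti-diagonal must total 90; the given cells sum to 66, so (2,3) = 24.
Using row 2: 33 + 24 + 18 + ? → (2,1) = 90 − 75 = 15.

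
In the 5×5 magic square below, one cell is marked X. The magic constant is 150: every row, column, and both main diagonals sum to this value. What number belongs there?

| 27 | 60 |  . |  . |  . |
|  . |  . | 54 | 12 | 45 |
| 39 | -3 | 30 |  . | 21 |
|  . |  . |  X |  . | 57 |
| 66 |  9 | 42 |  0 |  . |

6

From row 3, 150 − (39 + (-3) + 30 + 21) gives (3,4) = 63.
From row 5, 150 − (66 + 9 + 42 + 0) gives (5,5) = 33.
Column 5 needs 150; the known cells sum to 156, so (1,5) = -6.
The remaining cell in anti-diagonal is (4,2) = 150 − 102 = 48.
The remaining cell in column 2 is (2,2) = 150 − 114 = 36.
Main diagonal: 27 + 36 + 30 + 33 + ? = 150, so (4,4) = 24.
Row 2 must total 150; the given cells sum to 147, so (2,1) = 3.
Column 1: 27 + 3 + 39 + 66 + ? = 150, so (4,1) = 15.
The remaining cell in column 4 is (1,4) = 150 − 99 = 51.
Row 1: 27 + 60 + 51 + (-6) + ? = 150, so (1,3) = 18.
From row 4, 150 − (15 + 48 + 24 + 57) gives (4,3) = 6.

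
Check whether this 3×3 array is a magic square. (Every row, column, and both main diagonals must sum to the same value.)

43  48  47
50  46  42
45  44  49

Yes

Row 1: 43 + 48 + 47 = 138.
Row 2: 50 + 46 + 42 = 138.
Row 3: 45 + 44 + 49 = 138.
Column 1: 43 + 50 + 45 = 138.
Column 2: 48 + 46 + 44 = 138.
Column 3: 47 + 42 + 49 = 138.
Main diagonal: 43 + 46 + 49 = 138.
Anti-diagonal: 47 + 46 + 45 = 138.
All lines sum to 138.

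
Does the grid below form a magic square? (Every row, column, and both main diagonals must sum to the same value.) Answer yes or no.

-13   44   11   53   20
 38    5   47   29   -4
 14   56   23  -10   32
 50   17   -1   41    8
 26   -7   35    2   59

Yes

Row 1: -13 + 44 + 11 + 53 + 20 = 115.
Row 2: 38 + 5 + 47 + 29 + (-4) = 115.
Row 3: 14 + 56 + 23 + (-10) + 32 = 115.
Row 4: 50 + 17 + (-1) + 41 + 8 = 115.
Row 5: 26 + (-7) + 35 + 2 + 59 = 115.
Column 1: -13 + 38 + 14 + 50 + 26 = 115.
Column 2: 44 + 5 + 56 + 17 + (-7) = 115.
Column 3: 11 + 47 + 23 + (-1) + 35 = 115.
Column 4: 53 + 29 + (-10) + 41 + 2 = 115.
Column 5: 20 + (-4) + 32 + 8 + 59 = 115.
Main diagonal: -13 + 5 + 23 + 41 + 59 = 115.
Anti-diagonal: 20 + 29 + 23 + 17 + 26 = 115.
All lines sum to 115.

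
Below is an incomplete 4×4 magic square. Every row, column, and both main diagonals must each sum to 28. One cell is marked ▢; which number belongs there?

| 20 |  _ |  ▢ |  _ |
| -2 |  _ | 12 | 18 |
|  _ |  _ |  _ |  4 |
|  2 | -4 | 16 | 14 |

6

Using row 2: -2 + 12 + 18 + ? → (2,2) = 28 − 28 = 0.
Column 1: 20 + (-2) + 2 + ? = 28, so (3,1) = 8.
Column 4 must total 28; the given cells sum to 36, so (1,4) = -8.
Main diagonal: 20 + 0 + 14 + ? = 28, so (3,3) = -6.
From anti-diagonal, 28 − (-8 + 12 + 2) gives (3,2) = 22.
Using column 2: 0 + 22 + (-4) + ? → (1,2) = 28 − 18 = 10.
Column 3: 12 + (-6) + 16 + ? = 28, so (1,3) = 6.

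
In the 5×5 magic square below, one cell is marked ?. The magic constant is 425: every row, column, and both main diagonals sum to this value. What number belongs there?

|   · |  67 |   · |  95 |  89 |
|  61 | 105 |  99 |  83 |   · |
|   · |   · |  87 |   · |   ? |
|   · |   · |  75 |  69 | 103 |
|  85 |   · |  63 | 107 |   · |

Row 2: 61 + 105 + 99 + 83 + ? = 425, so (2,5) = 77.
From column 3, 425 − (99 + 87 + 75 + 63) gives (1,3) = 101.
Using column 4: 95 + 83 + 69 + 107 + ? → (3,4) = 425 − 354 = 71.
From anti-diagonal, 425 − (89 + 83 + 87 + 85) gives (4,2) = 81.
The remaining cell in row 1 is (1,1) = 425 − 352 = 73.
Row 4 must total 425; the given cells sum to 328, so (4,1) = 97.
Using column 1: 73 + 61 + 97 + 85 + ? → (3,1) = 425 − 316 = 109.
Main diagonal: 73 + 105 + 87 + 69 + ? = 425, so (5,5) = 91.
Row 5: 85 + 63 + 107 + 91 + ? = 425, so (5,2) = 79.
Column 2 must total 425; the given cells sum to 332, so (3,2) = 93.
Column 5 must total 425; the given cells sum to 360, so (3,5) = 65.

65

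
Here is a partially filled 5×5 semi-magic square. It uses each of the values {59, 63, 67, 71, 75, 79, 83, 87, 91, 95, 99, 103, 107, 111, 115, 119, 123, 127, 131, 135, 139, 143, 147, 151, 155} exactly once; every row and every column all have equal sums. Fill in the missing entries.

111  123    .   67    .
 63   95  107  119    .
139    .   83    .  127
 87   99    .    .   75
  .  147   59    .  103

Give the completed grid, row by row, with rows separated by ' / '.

111 123 155 67 79 / 63 95 107 119 151 / 139 71 83 115 127 / 87 99 131 143 75 / 135 147 59 91 103

The 25 entries sum to 2675, so each line sums to 2675/5 = 535.
The remaining cell in row 2 is (2,5) = 535 − 384 = 151.
Column 1: 111 + 63 + 139 + 87 + ? = 535, so (5,1) = 135.
Using column 2: 123 + 95 + 99 + 147 + ? → (3,2) = 535 − 464 = 71.
Column 5: 151 + 127 + 75 + 103 + ? = 535, so (1,5) = 79.
Row 1: 111 + 123 + 67 + 79 + ? = 535, so (1,3) = 155.
Row 3: 139 + 71 + 83 + 127 + ? = 535, so (3,4) = 115.
The remaining cell in row 5 is (5,4) = 535 − 444 = 91.
Column 3 must total 535; the given cells sum to 404, so (4,3) = 131.
Column 4: 67 + 119 + 115 + 91 + ? = 535, so (4,4) = 143.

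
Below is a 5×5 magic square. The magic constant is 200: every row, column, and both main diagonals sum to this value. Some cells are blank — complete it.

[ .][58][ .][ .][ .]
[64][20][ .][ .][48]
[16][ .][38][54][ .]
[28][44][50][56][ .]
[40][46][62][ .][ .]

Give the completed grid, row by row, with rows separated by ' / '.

52 58 24 30 36 / 64 20 26 42 48 / 16 32 38 54 60 / 28 44 50 56 22 / 40 46 62 18 34

The remaining cell in row 4 is (4,5) = 200 − 178 = 22.
Using column 1: 64 + 16 + 28 + 40 + ? → (1,1) = 200 − 148 = 52.
Column 2 needs 200; the known cells sum to 168, so (3,2) = 32.
The remaining cell in main diagonal is (5,5) = 200 − 166 = 34.
From row 3, 200 − (16 + 32 + 38 + 54) gives (3,5) = 60.
Row 5: 40 + 46 + 62 + 34 + ? = 200, so (5,4) = 18.
Column 5: 48 + 60 + 22 + 34 + ? = 200, so (1,5) = 36.
Using anti-diagonal: 36 + 38 + 44 + 40 + ? → (2,4) = 200 − 158 = 42.
The remaining cell in row 2 is (2,3) = 200 − 174 = 26.
Using column 3: 26 + 38 + 50 + 62 + ? → (1,3) = 200 − 176 = 24.
Column 4 needs 200; the known cells sum to 170, so (1,4) = 30.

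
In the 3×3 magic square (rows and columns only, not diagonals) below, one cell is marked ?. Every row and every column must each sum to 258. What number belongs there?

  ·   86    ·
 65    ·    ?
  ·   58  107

79

Using row 3: 58 + 107 + ? → (3,1) = 258 − 165 = 93.
The remaining cell in column 1 is (1,1) = 258 − 158 = 100.
From column 2, 258 − (86 + 58) gives (2,2) = 114.
Row 1 must total 258; the given cells sum to 186, so (1,3) = 72.
The remaining cell in row 2 is (2,3) = 258 − 179 = 79.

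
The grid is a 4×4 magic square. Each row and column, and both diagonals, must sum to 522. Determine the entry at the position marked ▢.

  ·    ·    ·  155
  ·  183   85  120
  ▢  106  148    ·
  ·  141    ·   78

99

Using row 2: 183 + 85 + 120 + ? → (2,1) = 522 − 388 = 134.
The remaining cell in column 2 is (1,2) = 522 − 430 = 92.
Column 4 needs 522; the known cells sum to 353, so (3,4) = 169.
The remaining cell in main diagonal is (1,1) = 522 − 409 = 113.
Anti-diagonal must total 522; the given cells sum to 346, so (4,1) = 176.
From row 1, 522 − (113 + 92 + 155) gives (1,3) = 162.
The remaining cell in row 3 is (3,1) = 522 − 423 = 99.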